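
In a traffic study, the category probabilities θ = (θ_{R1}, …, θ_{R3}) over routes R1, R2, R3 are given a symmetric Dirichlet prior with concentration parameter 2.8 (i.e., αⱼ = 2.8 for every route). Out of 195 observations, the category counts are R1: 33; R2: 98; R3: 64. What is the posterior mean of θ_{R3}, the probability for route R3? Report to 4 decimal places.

0.3284

The Dirichlet prior is conjugate to the Multinomial likelihood: each posterior αⱼ = prior αⱼ + observed count nⱼ.
Posterior concentration: (35.8, 100.8, 66.8), total = 203.4.
E[θ_{R3}|data] = α_{R3}/Σα = 66.8/203.4 = 0.3284.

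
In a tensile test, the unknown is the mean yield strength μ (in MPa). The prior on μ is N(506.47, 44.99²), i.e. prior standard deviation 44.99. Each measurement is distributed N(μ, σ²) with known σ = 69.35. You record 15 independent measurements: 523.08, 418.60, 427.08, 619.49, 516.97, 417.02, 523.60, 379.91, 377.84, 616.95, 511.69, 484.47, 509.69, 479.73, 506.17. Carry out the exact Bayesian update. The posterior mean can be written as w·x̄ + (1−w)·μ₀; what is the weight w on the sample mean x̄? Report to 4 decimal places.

0.8633

For Normal data with known variance σ², a Normal(μ₀, σ₀²) prior on μ is conjugate. Posterior precision = 1/σ₀² + n/σ²; posterior mean is the precision-weighted average of μ₀ and x̄.
σ₀² = 44.99² = 2024.1001, σ² = 69.35² = 4809.4225. Prior precision 1/σ₀² = 1/2024.1001; data precision n/σ² = 15/4809.4225.
w = (n/σ²)/(1/σ₀² + n/σ²) = n·σ₀²/(σ² + n·σ₀²) = 15·2024.1001/(4809.4225 + 15·2024.1001) = 30361.5015/35170.924 = 0.8633.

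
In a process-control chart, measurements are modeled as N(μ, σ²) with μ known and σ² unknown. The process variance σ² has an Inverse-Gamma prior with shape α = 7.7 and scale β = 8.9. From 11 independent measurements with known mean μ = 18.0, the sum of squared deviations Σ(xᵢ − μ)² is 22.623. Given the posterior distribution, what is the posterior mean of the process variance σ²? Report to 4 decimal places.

1.6567

With known mean μ and an Inverse-Gamma(α, β) prior on σ², the Normal likelihood is conjugate: posterior is Inv-Gamma(α + n/2, β + Σ(xᵢ−μ)²/2).
Posterior: Inv-Gamma(7.7 + 11/2, 8.9 + 22.623/2) = Inv-Gamma(13.20, 20.2115).
E[σ²|data] = β/(α−1) = 20.2115/12.20 = 1.6567.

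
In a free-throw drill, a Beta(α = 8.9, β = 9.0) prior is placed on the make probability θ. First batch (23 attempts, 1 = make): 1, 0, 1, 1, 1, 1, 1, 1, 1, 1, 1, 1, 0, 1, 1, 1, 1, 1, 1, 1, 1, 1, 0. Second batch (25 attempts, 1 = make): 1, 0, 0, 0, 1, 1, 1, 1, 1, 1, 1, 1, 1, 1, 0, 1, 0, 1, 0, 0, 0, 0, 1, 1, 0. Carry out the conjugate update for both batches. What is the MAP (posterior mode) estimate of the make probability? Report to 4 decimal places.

0.6714

The Beta prior is conjugate to a Binomial/Bernoulli likelihood; the update adds successes to α and failures to β.
After batch 1: Beta(8.9+20, 9.0+3) = Beta(28.9, 12.0).
After batch 2: Beta(28.9+15, 12.0+10) = Beta(43.9, 22.0).
Mode of Beta(a,b) for a,b>1 is (a−1)/(a+b−2) = 42.9/63.9 = 0.6714.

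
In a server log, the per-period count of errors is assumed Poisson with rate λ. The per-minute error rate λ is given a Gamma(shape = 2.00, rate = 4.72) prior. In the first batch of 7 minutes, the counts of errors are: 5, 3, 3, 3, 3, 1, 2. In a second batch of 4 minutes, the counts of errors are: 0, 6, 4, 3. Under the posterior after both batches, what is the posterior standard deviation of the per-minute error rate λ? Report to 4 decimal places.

0.3763

With a Gamma(shape α, rate β) prior, the Poisson likelihood is conjugate: the posterior is Gamma(α + ΣXᵢ, β + n).
Batch 1: sum of counts S = 20 over n = 7 minutes.
After batch 1: Gamma(α+S, β+n) = Gamma(2.00+20, 4.72+7) = Gamma(22.00, 11.72).
Batch 2: sum of counts S = 13 over n = 4 minutes.
After batch 2: Gamma(α+S, β+n) = Gamma(22.00+13, 11.72+4) = Gamma(35.00, 15.72).
SD = √α/β = √35.00/15.72 = 0.3763.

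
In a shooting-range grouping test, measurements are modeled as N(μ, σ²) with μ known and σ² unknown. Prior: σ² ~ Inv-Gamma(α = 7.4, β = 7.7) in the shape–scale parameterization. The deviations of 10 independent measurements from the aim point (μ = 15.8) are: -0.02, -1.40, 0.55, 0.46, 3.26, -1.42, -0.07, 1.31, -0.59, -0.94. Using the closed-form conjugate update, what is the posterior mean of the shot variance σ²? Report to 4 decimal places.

With known mean μ and an Inverse-Gamma(α, β) prior on σ², the Normal likelihood is conjugate: posterior is Inv-Gamma(α + n/2, β + Σ(xᵢ−μ)²/2).
Σ(xᵢ−μ)² = (-0.02)² + (-1.40)² + (0.55)² + (0.46)² + (3.26)² + (-1.42)² + (-0.07)² + (1.31)² + (-0.59)² + (-0.94)² = 18.0712.
Posterior: Inv-Gamma(7.4 + 10/2, 7.7 + 18.0712/2) = Inv-Gamma(12.40, 16.73560).
E[σ²|data] = β/(α−1) = 16.73560/11.40 = 1.4680.

1.4680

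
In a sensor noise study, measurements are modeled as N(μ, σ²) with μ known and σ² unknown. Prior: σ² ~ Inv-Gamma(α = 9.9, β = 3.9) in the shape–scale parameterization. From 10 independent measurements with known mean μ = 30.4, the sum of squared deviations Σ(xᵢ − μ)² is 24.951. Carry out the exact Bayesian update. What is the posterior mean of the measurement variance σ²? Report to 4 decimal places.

1.1781

With known mean μ and an Inverse-Gamma(α, β) prior on σ², the Normal likelihood is conjugate: posterior is Inv-Gamma(α + n/2, β + Σ(xᵢ−μ)²/2).
Posterior: Inv-Gamma(9.9 + 10/2, 3.9 + 24.951/2) = Inv-Gamma(14.90, 16.3755).
E[σ²|data] = β/(α−1) = 16.3755/13.90 = 1.1781.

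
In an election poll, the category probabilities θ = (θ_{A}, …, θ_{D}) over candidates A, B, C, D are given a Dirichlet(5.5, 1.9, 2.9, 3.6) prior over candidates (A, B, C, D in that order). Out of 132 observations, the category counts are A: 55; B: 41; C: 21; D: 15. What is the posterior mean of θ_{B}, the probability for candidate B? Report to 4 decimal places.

The Dirichlet prior is conjugate to the Multinomial likelihood: each posterior αⱼ = prior αⱼ + observed count nⱼ.
Posterior concentration: (60.5, 42.9, 23.9, 18.6), total = 145.9.
E[θ_{B}|data] = α_{B}/Σα = 42.9/145.9 = 0.2940.

0.2940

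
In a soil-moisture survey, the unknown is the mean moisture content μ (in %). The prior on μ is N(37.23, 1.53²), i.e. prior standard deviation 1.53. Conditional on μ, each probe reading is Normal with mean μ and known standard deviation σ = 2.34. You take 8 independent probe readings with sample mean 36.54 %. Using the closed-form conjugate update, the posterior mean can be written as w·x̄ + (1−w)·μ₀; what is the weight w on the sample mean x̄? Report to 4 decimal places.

For Normal data with known variance σ², a Normal(μ₀, σ₀²) prior on μ is conjugate. Posterior precision = 1/σ₀² + n/σ²; posterior mean is the precision-weighted average of μ₀ and x̄.
σ₀² = 1.53² = 2.3409, σ² = 2.34² = 5.4756. Prior precision 1/σ₀² = 1/2.3409; data precision n/σ² = 8/5.4756.
w = (n/σ²)/(1/σ₀² + n/σ²) = n·σ₀²/(σ² + n·σ₀²) = 8·2.3409/(5.4756 + 8·2.3409) = 18.7272/24.2028 = 0.7738.

0.7738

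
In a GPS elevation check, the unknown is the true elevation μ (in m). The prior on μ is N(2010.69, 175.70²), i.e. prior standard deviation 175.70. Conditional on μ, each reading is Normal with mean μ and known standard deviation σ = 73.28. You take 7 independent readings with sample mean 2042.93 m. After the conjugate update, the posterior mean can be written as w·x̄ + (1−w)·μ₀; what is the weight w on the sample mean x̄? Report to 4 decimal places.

For Normal data with known variance σ², a Normal(μ₀, σ₀²) prior on μ is conjugate. Posterior precision = 1/σ₀² + n/σ²; posterior mean is the precision-weighted average of μ₀ and x̄.
σ₀² = 175.70² = 30870.49, σ² = 73.28² = 5369.9584. Prior precision 1/σ₀² = 1/30870.49; data precision n/σ² = 7/5369.9584.
w = (n/σ²)/(1/σ₀² + n/σ²) = n·σ₀²/(σ² + n·σ₀²) = 7·30870.49/(5369.9584 + 7·30870.49) = 216093.43/221463.3884 = 0.9758.

0.9758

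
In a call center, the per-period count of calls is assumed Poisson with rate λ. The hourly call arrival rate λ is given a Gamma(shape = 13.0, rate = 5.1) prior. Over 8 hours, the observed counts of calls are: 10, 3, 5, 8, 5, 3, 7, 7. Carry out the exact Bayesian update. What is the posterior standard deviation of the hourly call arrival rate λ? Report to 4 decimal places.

With a Gamma(shape α, rate β) prior, the Poisson likelihood is conjugate: the posterior is Gamma(α + ΣXᵢ, β + n).
Sum of counts S = 48 over n = 8 hours.
Posterior: Gamma(α+S, β+n) = Gamma(13.0+48, 5.1+8) = Gamma(61.0, 13.1).
SD = √α/β = √61.0/13.1 = 0.5962.

0.5962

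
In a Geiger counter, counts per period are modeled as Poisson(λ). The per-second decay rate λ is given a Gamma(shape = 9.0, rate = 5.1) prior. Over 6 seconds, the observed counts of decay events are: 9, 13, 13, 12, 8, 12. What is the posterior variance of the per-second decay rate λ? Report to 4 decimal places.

With a Gamma(shape α, rate β) prior, the Poisson likelihood is conjugate: the posterior is Gamma(α + ΣXᵢ, β + n).
Sum of counts S = 67 over n = 6 seconds.
Posterior: Gamma(α+S, β+n) = Gamma(9.0+67, 5.1+6) = Gamma(76.0, 11.1).
Var = α/β² = 76.0/11.1² = 0.6168.

0.6168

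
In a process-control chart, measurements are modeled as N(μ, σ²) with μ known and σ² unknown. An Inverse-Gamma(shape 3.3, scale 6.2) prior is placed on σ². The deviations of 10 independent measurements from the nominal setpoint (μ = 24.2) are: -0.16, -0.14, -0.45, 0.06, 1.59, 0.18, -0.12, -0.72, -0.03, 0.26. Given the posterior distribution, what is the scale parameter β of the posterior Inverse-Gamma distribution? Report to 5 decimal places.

7.90655

With known mean μ and an Inverse-Gamma(α, β) prior on σ², the Normal likelihood is conjugate: posterior is Inv-Gamma(α + n/2, β + Σ(xᵢ−μ)²/2).
Σ(xᵢ−μ)² = (-0.16)² + (-0.14)² + (-0.45)² + (0.06)² + (1.59)² + (0.18)² + (-0.12)² + (-0.72)² + (-0.03)² + (0.26)² = 3.4131.
Posterior: Inv-Gamma(3.3 + 10/2, 6.2 + 3.4131/2) = Inv-Gamma(8.30, 7.90655).
Posterior β = 7.90655.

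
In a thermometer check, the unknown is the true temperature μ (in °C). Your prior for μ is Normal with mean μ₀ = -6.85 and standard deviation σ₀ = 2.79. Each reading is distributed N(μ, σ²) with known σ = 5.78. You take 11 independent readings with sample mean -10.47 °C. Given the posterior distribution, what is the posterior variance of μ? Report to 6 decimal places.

For Normal data with known variance σ², a Normal(μ₀, σ₀²) prior on μ is conjugate. Posterior precision = 1/σ₀² + n/σ²; posterior mean is the precision-weighted average of μ₀ and x̄.
σ₀² = 2.79² = 7.7841, σ² = 5.78² = 33.4084; σ² + n·σ₀² = 33.4084 + 11·7.7841 = 119.0335.
Posterior precision = 1/σ₀² + n/σ² = 1/7.7841 + 11/33.4084 = (σ² + n·σ₀²)/(σ₀²σ²) = 119.0335/(7.7841·33.4084); posterior variance σₙ² = σ₀²σ²/(σ² + n·σ₀²) = 7.7841·33.4084/119.0335 = 2.184715.

2.184715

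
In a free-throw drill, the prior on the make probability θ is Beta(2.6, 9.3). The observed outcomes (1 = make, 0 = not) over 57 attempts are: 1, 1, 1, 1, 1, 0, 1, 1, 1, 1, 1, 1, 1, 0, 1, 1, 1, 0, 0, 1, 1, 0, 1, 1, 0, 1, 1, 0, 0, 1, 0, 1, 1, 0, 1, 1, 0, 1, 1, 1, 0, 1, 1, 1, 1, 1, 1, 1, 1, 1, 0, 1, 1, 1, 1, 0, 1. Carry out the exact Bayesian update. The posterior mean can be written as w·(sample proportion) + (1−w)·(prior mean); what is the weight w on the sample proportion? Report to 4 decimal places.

The Beta prior is conjugate to a Binomial/Bernoulli likelihood; the update adds successes to α and failures to β.
Posterior mean = (α₀+k)/(α₀+β₀+n) = [n/(α₀+β₀+n)]·(k/n) + [(α₀+β₀)/(α₀+β₀+n)]·α₀/(α₀+β₀), so only n and the prior enter the weight.
The weight on the data is w = n/(α₀+β₀+n) = 57/(2.6+9.3+57) = 57/68.9 = 0.8273.

0.8273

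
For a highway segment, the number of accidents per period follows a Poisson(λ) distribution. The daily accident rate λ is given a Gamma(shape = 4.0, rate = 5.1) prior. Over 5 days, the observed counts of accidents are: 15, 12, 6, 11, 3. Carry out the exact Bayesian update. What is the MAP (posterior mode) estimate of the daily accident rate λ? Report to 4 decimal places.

With a Gamma(shape α, rate β) prior, the Poisson likelihood is conjugate: the posterior is Gamma(α + ΣXᵢ, β + n).
Sum of counts S = 47 over n = 5 days.
Posterior: Gamma(α+S, β+n) = Gamma(4.0+47, 5.1+5) = Gamma(51.0, 10.1).
Mode of Gamma(α,β) for α≥1 is (α−1)/β = 50.0/10.1 = 4.9505.

4.9505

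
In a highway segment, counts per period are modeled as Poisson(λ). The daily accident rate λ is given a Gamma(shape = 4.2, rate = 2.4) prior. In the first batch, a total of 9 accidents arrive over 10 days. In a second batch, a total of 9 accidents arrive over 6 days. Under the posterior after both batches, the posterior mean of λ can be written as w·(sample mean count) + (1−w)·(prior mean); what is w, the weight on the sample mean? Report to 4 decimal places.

With a Gamma(shape α, rate β) prior, the Poisson likelihood is conjugate: the posterior is Gamma(α + ΣXᵢ, β + n).
Total number of days: n = 10 + 6 = 16.
Posterior mean = (α₀+S)/(β₀+n) = [n/(β₀+n)]·(S/n) + [β₀/(β₀+n)]·(α₀/β₀), so only n and β₀ enter the weight.
Weight on data w = n/(β₀+n) = 16/(2.4+16) = 16/18.4 = 0.8696.

0.8696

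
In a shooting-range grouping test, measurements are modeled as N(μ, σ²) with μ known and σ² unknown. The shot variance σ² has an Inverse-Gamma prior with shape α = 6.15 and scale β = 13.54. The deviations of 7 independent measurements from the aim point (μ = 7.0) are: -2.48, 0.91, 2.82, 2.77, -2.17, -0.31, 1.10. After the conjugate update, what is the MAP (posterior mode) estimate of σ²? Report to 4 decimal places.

2.6150

With known mean μ and an Inverse-Gamma(α, β) prior on σ², the Normal likelihood is conjugate: posterior is Inv-Gamma(α + n/2, β + Σ(xᵢ−μ)²/2).
Σ(xᵢ−μ)² = (-2.48)² + (0.91)² + (2.82)² + (2.77)² + (-2.17)² + (-0.31)² + (1.10)² = 28.6188.
Posterior: Inv-Gamma(6.15 + 7/2, 13.54 + 28.6188/2) = Inv-Gamma(9.65, 27.84940).
Mode = β/(α+1) = 27.84940/10.65 = 2.6150.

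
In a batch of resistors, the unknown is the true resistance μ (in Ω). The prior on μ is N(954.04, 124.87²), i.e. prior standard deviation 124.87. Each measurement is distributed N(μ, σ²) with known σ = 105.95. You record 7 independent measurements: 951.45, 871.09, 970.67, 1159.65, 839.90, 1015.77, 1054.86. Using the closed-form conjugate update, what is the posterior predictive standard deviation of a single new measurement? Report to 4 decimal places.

For Normal data with known variance σ², a Normal(μ₀, σ₀²) prior on μ is conjugate. Posterior precision = 1/σ₀² + n/σ²; posterior mean is the precision-weighted average of μ₀ and x̄.
σ₀² = 124.87² = 15592.5169, σ² = 105.95² = 11225.4025; σ² + n·σ₀² = 11225.4025 + 7·15592.5169 = 120373.0208.
Posterior precision = 1/σ₀² + n/σ² = 1/15592.5169 + 7/11225.4025 = (σ² + n·σ₀²)/(σ₀²σ²) = 120373.0208/(15592.5169·11225.4025); posterior variance σₙ² = σ₀²σ²/(σ² + n·σ₀²) = 15592.5169·11225.4025/120373.0208 = 1454.082294.
Predictive variance for one new observation = σₙ² + σ² = 15592.5169·11225.4025/120373.0208 + 11225.4025 = σ²·(σ₀² + 120373.0208)/120373.0208 = 11225.4025·135965.5377/120373.0208 = 12679.484794; SD = √(11225.4025·135965.5377/120373.0208) = 112.6032.

112.6032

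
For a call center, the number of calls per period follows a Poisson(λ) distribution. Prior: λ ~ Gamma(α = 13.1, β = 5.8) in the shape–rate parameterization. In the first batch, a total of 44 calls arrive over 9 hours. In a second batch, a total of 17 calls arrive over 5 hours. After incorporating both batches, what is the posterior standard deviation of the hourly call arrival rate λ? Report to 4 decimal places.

0.4348

With a Gamma(shape α, rate β) prior, the Poisson likelihood is conjugate: the posterior is Gamma(α + ΣXᵢ, β + n).
After batch 1: Gamma(α+S, β+n) = Gamma(13.1+44, 5.8+9) = Gamma(57.1, 14.8).
After batch 2: Gamma(α+S, β+n) = Gamma(57.1+17, 14.8+5) = Gamma(74.1, 19.8).
SD = √α/β = √74.1/19.8 = 0.4348.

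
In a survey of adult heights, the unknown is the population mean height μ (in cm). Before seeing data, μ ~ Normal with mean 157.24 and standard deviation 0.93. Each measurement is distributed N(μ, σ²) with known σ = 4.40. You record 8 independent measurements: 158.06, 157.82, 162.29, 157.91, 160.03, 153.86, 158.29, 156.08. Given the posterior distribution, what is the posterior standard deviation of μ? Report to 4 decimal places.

For Normal data with known variance σ², a Normal(μ₀, σ₀²) prior on μ is conjugate. Posterior precision = 1/σ₀² + n/σ²; posterior mean is the precision-weighted average of μ₀ and x̄.
σ₀² = 0.93² = 0.8649, σ² = 4.40² = 19.36; σ² + n·σ₀² = 19.36 + 8·0.8649 = 26.2792.
Posterior precision = 1/σ₀² + n/σ² = 1/0.8649 + 8/19.36 = (σ² + n·σ₀²)/(σ₀²σ²) = 26.2792/(0.8649·19.36); posterior variance σₙ² = σ₀²σ²/(σ² + n·σ₀²) = 0.8649·19.36/26.2792 = 0.637176.
Posterior SD = √σₙ² = √(0.8649·19.36/26.2792) = 0.7982.

0.7982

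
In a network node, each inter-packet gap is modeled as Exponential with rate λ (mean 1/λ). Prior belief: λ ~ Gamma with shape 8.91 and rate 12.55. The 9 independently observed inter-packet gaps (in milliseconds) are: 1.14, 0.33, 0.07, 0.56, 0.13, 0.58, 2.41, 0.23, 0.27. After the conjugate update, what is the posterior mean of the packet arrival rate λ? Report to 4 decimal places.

0.9803

With a Gamma(shape α, rate β) prior on the exponential rate λ, the posterior after n observations with total T = Σxᵢ is Gamma(α+n, β+T).
Sum of observations T = 5.72 milliseconds; n = 9.
Posterior: Gamma(8.91+9, 12.55+5.72) = Gamma(17.91, 18.27).
Posterior mean of λ = α/β = 17.91/18.27 = 0.9803.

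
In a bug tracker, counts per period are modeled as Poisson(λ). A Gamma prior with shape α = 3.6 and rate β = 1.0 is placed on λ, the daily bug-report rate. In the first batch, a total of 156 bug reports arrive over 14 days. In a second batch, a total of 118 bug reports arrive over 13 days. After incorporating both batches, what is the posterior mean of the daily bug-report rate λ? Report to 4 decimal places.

With a Gamma(shape α, rate β) prior, the Poisson likelihood is conjugate: the posterior is Gamma(α + ΣXᵢ, β + n).
After batch 1: Gamma(α+S, β+n) = Gamma(3.6+156, 1.0+14) = Gamma(159.6, 15.0).
After batch 2: Gamma(α+S, β+n) = Gamma(159.6+118, 15.0+13) = Gamma(277.6, 28.0).
Posterior mean = α/β = 277.6/28.0 = 9.9143.

9.9143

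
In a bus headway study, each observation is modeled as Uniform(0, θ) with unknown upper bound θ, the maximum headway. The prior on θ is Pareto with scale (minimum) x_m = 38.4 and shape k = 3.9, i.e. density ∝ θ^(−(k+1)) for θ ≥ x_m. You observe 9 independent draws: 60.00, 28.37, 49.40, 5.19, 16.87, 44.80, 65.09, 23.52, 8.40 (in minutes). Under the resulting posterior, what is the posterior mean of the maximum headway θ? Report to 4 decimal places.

A Pareto(scale x_m, shape k) prior on the upper bound θ of Uniform(0, θ) is conjugate: posterior is Pareto(max(x_m, max xᵢ), k + n).
Sample maximum = 65.09; prior scale x_m = 38.4 → posterior scale = max = 65.09.
Posterior shape = 3.9 + 9 = 12.9.
E[θ|data] = k·x_m/(k−1) = 12.9·65.09/11.9 = 70.5597.

70.5597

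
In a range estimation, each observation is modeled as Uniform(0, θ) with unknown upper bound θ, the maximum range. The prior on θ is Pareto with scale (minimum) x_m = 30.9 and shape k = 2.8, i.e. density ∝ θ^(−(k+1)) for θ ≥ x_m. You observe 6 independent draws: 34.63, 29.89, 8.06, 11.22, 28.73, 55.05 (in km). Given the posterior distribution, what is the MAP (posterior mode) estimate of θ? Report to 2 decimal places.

55.05

A Pareto(scale x_m, shape k) prior on the upper bound θ of Uniform(0, θ) is conjugate: posterior is Pareto(max(x_m, max xᵢ), k + n).
Sample maximum = 55.05; prior scale x_m = 30.9 → posterior scale = max = 55.05.
Posterior shape = 2.8 + 6 = 8.8.
The Pareto density is decreasing on [x_m, ∞), so the mode is x_m = 55.05.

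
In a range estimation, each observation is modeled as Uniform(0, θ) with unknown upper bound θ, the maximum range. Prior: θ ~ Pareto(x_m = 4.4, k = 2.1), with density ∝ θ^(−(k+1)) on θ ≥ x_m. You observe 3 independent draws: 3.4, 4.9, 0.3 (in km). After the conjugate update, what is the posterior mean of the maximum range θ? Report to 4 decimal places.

A Pareto(scale x_m, shape k) prior on the upper bound θ of Uniform(0, θ) is conjugate: posterior is Pareto(max(x_m, max xᵢ), k + n).
Sample maximum = 4.9; prior scale x_m = 4.4 → posterior scale = max = 4.9.
Posterior shape = 2.1 + 3 = 5.1.
E[θ|data] = k·x_m/(k−1) = 5.1·4.9/4.1 = 6.0951.

6.0951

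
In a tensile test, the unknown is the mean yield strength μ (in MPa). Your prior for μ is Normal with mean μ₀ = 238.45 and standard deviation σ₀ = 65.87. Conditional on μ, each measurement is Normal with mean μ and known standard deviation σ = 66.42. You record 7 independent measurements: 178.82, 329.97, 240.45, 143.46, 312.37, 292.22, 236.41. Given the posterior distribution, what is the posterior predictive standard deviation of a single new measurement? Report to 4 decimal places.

For Normal data with known variance σ², a Normal(μ₀, σ₀²) prior on μ is conjugate. Posterior precision = 1/σ₀² + n/σ²; posterior mean is the precision-weighted average of μ₀ and x̄.
σ₀² = 65.87² = 4338.8569, σ² = 66.42² = 4411.6164; σ² + n·σ₀² = 4411.6164 + 7·4338.8569 = 34783.6147.
Posterior precision = 1/σ₀² + n/σ² = 1/4338.8569 + 7/4411.6164 = (σ² + n·σ₀²)/(σ₀²σ²) = 34783.6147/(4338.8569·4411.6164); posterior variance σₙ² = σ₀²σ²/(σ² + n·σ₀²) = 4338.8569·4411.6164/34783.6147 = 550.298536.
Predictive variance for one new observation = σₙ² + σ² = 4338.8569·4411.6164/34783.6147 + 4411.6164 = σ²·(σ₀² + 34783.6147)/34783.6147 = 4411.6164·39122.4716/34783.6147 = 4961.914936; SD = √(4411.6164·39122.4716/34783.6147) = 70.4409.

70.4409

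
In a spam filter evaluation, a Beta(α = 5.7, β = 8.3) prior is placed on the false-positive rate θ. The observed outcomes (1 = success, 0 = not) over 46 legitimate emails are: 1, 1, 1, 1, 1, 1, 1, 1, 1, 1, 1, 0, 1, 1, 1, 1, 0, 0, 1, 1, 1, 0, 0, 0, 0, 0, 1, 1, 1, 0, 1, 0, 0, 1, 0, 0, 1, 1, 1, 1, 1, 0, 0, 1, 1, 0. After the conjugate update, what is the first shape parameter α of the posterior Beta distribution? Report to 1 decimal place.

35.7

The Beta prior is conjugate to a Binomial/Bernoulli likelihood; the update adds successes to α and failures to β.
Posterior: Beta(α+k, β+n−k) = Beta(5.7+30, 8.3+16) = Beta(35.7, 24.3).
Posterior α = 35.7.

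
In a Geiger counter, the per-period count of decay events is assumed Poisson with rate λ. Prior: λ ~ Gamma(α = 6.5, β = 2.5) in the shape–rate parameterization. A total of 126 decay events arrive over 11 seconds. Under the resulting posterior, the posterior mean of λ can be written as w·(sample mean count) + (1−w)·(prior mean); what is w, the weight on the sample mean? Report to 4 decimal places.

0.8148

With a Gamma(shape α, rate β) prior, the Poisson likelihood is conjugate: the posterior is Gamma(α + ΣXᵢ, β + n).
Posterior mean = (α₀+S)/(β₀+n) = [n/(β₀+n)]·(S/n) + [β₀/(β₀+n)]·(α₀/β₀), so only n and β₀ enter the weight.
Weight on data w = n/(β₀+n) = 11/(2.5+11) = 11/13.5 = 0.8148.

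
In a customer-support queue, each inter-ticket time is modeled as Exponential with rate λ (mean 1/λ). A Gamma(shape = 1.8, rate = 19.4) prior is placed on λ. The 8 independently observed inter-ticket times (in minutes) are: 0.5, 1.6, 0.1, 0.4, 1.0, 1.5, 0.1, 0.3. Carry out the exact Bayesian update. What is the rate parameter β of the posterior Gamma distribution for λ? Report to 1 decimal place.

24.9

With a Gamma(shape α, rate β) prior on the exponential rate λ, the posterior after n observations with total T = Σxᵢ is Gamma(α+n, β+T).
Sum of observations T = 5.5 minutes; n = 8.
Posterior: Gamma(1.8+8, 19.4+5.5) = Gamma(9.8, 24.9).
Posterior β = 24.9.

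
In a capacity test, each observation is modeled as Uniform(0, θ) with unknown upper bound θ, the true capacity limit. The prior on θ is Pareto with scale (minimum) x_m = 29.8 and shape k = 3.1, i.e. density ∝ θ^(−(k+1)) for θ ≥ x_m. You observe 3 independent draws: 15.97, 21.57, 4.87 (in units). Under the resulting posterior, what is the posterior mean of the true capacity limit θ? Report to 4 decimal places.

A Pareto(scale x_m, shape k) prior on the upper bound θ of Uniform(0, θ) is conjugate: posterior is Pareto(max(x_m, max xᵢ), k + n).
Sample maximum = 21.57; prior scale x_m = 29.8 → posterior scale = max = 29.80.
Posterior shape = 3.1 + 3 = 6.1.
E[θ|data] = k·x_m/(k−1) = 6.1·29.80/5.1 = 35.6431.

35.6431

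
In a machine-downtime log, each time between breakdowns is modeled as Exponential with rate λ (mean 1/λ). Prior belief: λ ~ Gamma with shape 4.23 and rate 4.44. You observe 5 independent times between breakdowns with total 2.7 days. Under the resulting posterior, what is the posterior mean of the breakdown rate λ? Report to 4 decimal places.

With a Gamma(shape α, rate β) prior on the exponential rate λ, the posterior after n observations with total T = Σxᵢ is Gamma(α+n, β+T).
Posterior: Gamma(4.23+5, 4.44+2.7) = Gamma(9.23, 7.14).
Posterior mean of λ = α/β = 9.23/7.14 = 1.2927.

1.2927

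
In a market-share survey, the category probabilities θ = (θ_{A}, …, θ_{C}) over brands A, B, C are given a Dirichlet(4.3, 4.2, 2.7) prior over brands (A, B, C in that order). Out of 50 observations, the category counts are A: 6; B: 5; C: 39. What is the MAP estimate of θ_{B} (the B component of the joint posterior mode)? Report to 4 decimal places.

The Dirichlet prior is conjugate to the Multinomial likelihood: each posterior αⱼ = prior αⱼ + observed count nⱼ.
Posterior concentration: (10.3, 9.2, 41.7), total = 61.2.
Joint mode component: (α_{B}−1)/(Σα−K) = 8.2/58.2 = 0.1409.

0.1409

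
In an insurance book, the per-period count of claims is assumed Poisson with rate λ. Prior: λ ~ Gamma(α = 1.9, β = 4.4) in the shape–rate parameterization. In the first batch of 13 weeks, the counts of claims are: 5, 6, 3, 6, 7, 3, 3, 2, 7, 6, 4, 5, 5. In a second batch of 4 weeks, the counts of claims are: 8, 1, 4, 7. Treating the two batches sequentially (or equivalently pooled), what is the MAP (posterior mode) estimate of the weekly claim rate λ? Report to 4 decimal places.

3.8738

With a Gamma(shape α, rate β) prior, the Poisson likelihood is conjugate: the posterior is Gamma(α + ΣXᵢ, β + n).
Batch 1: sum of counts S = 62 over n = 13 weeks.
After batch 1: Gamma(α+S, β+n) = Gamma(1.9+62, 4.4+13) = Gamma(63.9, 17.4).
Batch 2: sum of counts S = 20 over n = 4 weeks.
After batch 2: Gamma(α+S, β+n) = Gamma(63.9+20, 17.4+4) = Gamma(83.9, 21.4).
Mode of Gamma(α,β) for α≥1 is (α−1)/β = 82.9/21.4 = 3.8738.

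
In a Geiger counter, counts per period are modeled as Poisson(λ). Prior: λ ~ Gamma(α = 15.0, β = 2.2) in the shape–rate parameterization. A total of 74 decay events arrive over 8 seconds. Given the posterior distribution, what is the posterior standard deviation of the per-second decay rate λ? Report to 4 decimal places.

With a Gamma(shape α, rate β) prior, the Poisson likelihood is conjugate: the posterior is Gamma(α + ΣXᵢ, β + n).
Posterior: Gamma(α+S, β+n) = Gamma(15.0+74, 2.2+8) = Gamma(89.0, 10.2).
SD = √α/β = √89.0/10.2 = 0.9249.

0.9249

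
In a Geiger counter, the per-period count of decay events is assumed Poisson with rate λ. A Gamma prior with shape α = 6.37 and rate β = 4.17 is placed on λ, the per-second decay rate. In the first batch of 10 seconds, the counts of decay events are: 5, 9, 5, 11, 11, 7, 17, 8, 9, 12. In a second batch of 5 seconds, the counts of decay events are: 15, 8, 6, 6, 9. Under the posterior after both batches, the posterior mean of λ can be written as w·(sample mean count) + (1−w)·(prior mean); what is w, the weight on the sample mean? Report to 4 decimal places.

With a Gamma(shape α, rate β) prior, the Poisson likelihood is conjugate: the posterior is Gamma(α + ΣXᵢ, β + n).
Total number of seconds: n = 10 + 5 = 15.
Posterior mean = (α₀+S)/(β₀+n) = [n/(β₀+n)]·(S/n) + [β₀/(β₀+n)]·(α₀/β₀), so only n and β₀ enter the weight.
Weight on data w = n/(β₀+n) = 15/(4.17+15) = 15/19.17 = 0.7825.

0.7825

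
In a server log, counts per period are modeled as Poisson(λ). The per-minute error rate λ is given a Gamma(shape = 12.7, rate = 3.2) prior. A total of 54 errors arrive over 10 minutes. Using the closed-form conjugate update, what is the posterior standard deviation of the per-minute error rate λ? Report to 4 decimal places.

With a Gamma(shape α, rate β) prior, the Poisson likelihood is conjugate: the posterior is Gamma(α + ΣXᵢ, β + n).
Posterior: Gamma(α+S, β+n) = Gamma(12.7+54, 3.2+10) = Gamma(66.7, 13.2).
SD = √α/β = √66.7/13.2 = 0.6187.

0.6187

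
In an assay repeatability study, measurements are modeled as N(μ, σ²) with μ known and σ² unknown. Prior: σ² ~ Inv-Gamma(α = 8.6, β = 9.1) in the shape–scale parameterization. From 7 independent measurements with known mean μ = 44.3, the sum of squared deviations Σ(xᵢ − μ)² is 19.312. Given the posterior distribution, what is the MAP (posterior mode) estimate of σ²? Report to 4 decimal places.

With known mean μ and an Inverse-Gamma(α, β) prior on σ², the Normal likelihood is conjugate: posterior is Inv-Gamma(α + n/2, β + Σ(xᵢ−μ)²/2).
Posterior: Inv-Gamma(8.6 + 7/2, 9.1 + 19.312/2) = Inv-Gamma(12.10, 18.7560).
Mode = β/(α+1) = 18.7560/13.10 = 1.4318.

1.4318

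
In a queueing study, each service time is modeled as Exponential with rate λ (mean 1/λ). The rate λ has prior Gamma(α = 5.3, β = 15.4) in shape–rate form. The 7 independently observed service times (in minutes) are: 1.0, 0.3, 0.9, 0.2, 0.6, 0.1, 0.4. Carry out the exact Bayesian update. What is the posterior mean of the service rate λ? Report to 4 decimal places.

With a Gamma(shape α, rate β) prior on the exponential rate λ, the posterior after n observations with total T = Σxᵢ is Gamma(α+n, β+T).
Sum of observations T = 3.5 minutes; n = 7.
Posterior: Gamma(5.3+7, 15.4+3.5) = Gamma(12.3, 18.9).
Posterior mean of λ = α/β = 12.3/18.9 = 0.6508.

0.6508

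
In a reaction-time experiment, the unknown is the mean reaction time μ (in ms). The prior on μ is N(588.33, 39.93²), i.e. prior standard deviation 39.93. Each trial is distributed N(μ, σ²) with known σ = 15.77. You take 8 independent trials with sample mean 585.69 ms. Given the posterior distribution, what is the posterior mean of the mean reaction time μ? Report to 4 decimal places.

585.7405

For Normal data with known variance σ², a Normal(μ₀, σ₀²) prior on μ is conjugate. Posterior precision = 1/σ₀² + n/σ²; posterior mean is the precision-weighted average of μ₀ and x̄.
n·x̄ = 8·585.69 = 4685.52.
σ₀² = 39.93² = 1594.4049, σ² = 15.77² = 248.6929; σ² + n·σ₀² = 248.6929 + 8·1594.4049 = 13003.9321.
Posterior mean = (μ₀/σ₀² + n·x̄/σ²)/(1/σ₀² + n/σ²) = (σ²·μ₀ + σ₀²·n·x̄)/(σ² + n·σ₀²) = (248.6929·588.33 + 1594.4049·4685.52)/13003.9321 = 7616929.540905/13003.9321 = 585.7405.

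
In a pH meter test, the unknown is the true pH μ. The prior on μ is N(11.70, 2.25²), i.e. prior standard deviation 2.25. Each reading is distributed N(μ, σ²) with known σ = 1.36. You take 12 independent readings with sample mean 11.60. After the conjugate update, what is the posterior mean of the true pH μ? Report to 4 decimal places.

11.6030

For Normal data with known variance σ², a Normal(μ₀, σ₀²) prior on μ is conjugate. Posterior precision = 1/σ₀² + n/σ²; posterior mean is the precision-weighted average of μ₀ and x̄.
n·x̄ = 12·11.60 = 139.2.
σ₀² = 2.25² = 5.0625, σ² = 1.36² = 1.8496; σ² + n·σ₀² = 1.8496 + 12·5.0625 = 62.5996.
Posterior mean = (μ₀/σ₀² + n·x̄/σ²)/(1/σ₀² + n/σ²) = (σ²·μ₀ + σ₀²·n·x̄)/(σ² + n·σ₀²) = (1.8496·11.70 + 5.0625·139.2)/62.5996 = 726.34032/62.5996 = 11.6030.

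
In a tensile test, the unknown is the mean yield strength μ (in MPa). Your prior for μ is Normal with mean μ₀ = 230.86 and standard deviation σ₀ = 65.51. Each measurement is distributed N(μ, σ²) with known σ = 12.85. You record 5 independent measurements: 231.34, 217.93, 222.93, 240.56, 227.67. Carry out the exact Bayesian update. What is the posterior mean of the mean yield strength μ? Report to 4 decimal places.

228.1072

For Normal data with known variance σ², a Normal(μ₀, σ₀²) prior on μ is conjugate. Posterior precision = 1/σ₀² + n/σ²; posterior mean is the precision-weighted average of μ₀ and x̄.
Σxᵢ = 231.34 + 217.93 + 222.93 + 240.56 + 227.67 = 1140.43, so n·x̄ = 1140.43.
σ₀² = 65.51² = 4291.5601, σ² = 12.85² = 165.1225; σ² + n·σ₀² = 165.1225 + 5·4291.5601 = 21622.923.
Posterior mean = (μ₀/σ₀² + n·x̄/σ²)/(1/σ₀² + n/σ²) = (σ²·μ₀ + σ₀²·n·x̄)/(σ² + n·σ₀²) = (165.1225·230.86 + 4291.5601·1140.43)/21622.923 = 4932344.065193/21622.923 = 228.1072.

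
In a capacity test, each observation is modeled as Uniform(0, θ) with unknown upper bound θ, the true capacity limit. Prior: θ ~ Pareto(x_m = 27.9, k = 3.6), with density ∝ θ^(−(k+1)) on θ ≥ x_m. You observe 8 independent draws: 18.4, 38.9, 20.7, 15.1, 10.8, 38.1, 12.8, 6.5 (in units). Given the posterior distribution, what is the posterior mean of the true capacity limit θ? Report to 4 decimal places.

42.5698

A Pareto(scale x_m, shape k) prior on the upper bound θ of Uniform(0, θ) is conjugate: posterior is Pareto(max(x_m, max xᵢ), k + n).
Sample maximum = 38.9; prior scale x_m = 27.9 → posterior scale = max = 38.9.
Posterior shape = 3.6 + 8 = 11.6.
E[θ|data] = k·x_m/(k−1) = 11.6·38.9/10.6 = 42.5698.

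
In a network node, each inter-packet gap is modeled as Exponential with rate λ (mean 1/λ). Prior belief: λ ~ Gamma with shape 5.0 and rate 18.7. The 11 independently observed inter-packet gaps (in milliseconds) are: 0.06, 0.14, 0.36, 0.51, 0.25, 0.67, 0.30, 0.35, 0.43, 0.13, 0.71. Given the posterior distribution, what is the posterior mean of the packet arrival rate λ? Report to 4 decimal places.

0.7077

With a Gamma(shape α, rate β) prior on the exponential rate λ, the posterior after n observations with total T = Σxᵢ is Gamma(α+n, β+T).
Sum of observations T = 3.91 milliseconds; n = 11.
Posterior: Gamma(5.0+11, 18.7+3.91) = Gamma(16.0, 22.61).
Posterior mean of λ = α/β = 16.0/22.61 = 0.7077.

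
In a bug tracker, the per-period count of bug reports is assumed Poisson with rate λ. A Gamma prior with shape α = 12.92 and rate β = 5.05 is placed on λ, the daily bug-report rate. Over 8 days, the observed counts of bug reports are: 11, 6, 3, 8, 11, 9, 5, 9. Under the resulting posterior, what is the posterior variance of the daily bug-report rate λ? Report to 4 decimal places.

0.4399

With a Gamma(shape α, rate β) prior, the Poisson likelihood is conjugate: the posterior is Gamma(α + ΣXᵢ, β + n).
Sum of counts S = 62 over n = 8 days.
Posterior: Gamma(α+S, β+n) = Gamma(12.92+62, 5.05+8) = Gamma(74.92, 13.05).
Var = α/β² = 74.92/13.05² = 0.4399.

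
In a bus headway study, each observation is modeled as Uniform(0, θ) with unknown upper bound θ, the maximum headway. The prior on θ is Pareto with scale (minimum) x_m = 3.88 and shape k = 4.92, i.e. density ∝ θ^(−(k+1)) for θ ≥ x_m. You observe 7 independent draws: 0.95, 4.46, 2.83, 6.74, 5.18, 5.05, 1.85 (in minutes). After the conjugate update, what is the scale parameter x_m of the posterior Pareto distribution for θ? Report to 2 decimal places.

6.74

A Pareto(scale x_m, shape k) prior on the upper bound θ of Uniform(0, θ) is conjugate: posterior is Pareto(max(x_m, max xᵢ), k + n).
Sample maximum = 6.74; prior scale x_m = 3.88 → posterior scale = max = 6.74.
Posterior shape = 4.92 + 7 = 11.92.
Posterior scale x_m = 6.74.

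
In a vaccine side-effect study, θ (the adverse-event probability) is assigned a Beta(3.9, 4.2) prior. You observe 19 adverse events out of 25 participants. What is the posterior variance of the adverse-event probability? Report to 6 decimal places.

0.006252

The Beta prior is conjugate to a Binomial/Bernoulli likelihood; the update adds successes to α and failures to β.
Posterior: Beta(α+k, β+n−k) = Beta(3.9+19, 4.2+6) = Beta(22.9, 10.2).
Var = αβ/((α+β)²(α+β+1)) = 22.9·10.2/(33.1²·34.1) = 0.006252.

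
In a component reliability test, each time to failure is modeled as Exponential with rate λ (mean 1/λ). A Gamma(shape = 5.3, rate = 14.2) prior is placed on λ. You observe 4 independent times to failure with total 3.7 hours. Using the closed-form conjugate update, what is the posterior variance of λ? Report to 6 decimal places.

With a Gamma(shape α, rate β) prior on the exponential rate λ, the posterior after n observations with total T = Σxᵢ is Gamma(α+n, β+T).
Posterior: Gamma(5.3+4, 14.2+3.7) = Gamma(9.3, 17.9).
Var = α/β² = 0.029025.

0.029025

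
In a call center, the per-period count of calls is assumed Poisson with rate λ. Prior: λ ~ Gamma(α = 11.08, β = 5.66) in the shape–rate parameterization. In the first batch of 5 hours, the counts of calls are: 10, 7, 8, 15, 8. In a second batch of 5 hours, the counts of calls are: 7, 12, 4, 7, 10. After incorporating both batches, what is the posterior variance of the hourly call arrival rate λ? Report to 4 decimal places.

With a Gamma(shape α, rate β) prior, the Poisson likelihood is conjugate: the posterior is Gamma(α + ΣXᵢ, β + n).
Batch 1: sum of counts S = 48 over n = 5 hours.
After batch 1: Gamma(α+S, β+n) = Gamma(11.08+48, 5.66+5) = Gamma(59.08, 10.66).
Batch 2: sum of counts S = 40 over n = 5 hours.
After batch 2: Gamma(α+S, β+n) = Gamma(59.08+40, 10.66+5) = Gamma(99.08, 15.66).
Var = α/β² = 99.08/15.66² = 0.4040.

0.4040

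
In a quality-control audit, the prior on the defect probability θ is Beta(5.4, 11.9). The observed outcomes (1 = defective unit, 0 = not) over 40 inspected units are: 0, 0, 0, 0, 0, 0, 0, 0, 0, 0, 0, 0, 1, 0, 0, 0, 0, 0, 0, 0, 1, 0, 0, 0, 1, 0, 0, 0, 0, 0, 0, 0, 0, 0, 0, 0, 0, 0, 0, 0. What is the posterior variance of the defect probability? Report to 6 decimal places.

The Beta prior is conjugate to a Binomial/Bernoulli likelihood; the update adds successes to α and failures to β.
Posterior: Beta(α+k, β+n−k) = Beta(5.4+3, 11.9+37) = Beta(8.4, 48.9).
Var = αβ/((α+β)²(α+β+1)) = 8.4·48.9/(57.3²·58.3) = 0.002146.

0.002146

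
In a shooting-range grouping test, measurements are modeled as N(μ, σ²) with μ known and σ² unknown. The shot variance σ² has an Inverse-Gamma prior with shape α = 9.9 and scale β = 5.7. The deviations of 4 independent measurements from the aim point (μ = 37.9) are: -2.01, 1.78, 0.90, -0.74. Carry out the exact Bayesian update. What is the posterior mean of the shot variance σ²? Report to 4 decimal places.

With known mean μ and an Inverse-Gamma(α, β) prior on σ², the Normal likelihood is conjugate: posterior is Inv-Gamma(α + n/2, β + Σ(xᵢ−μ)²/2).
Σ(xᵢ−μ)² = (-2.01)² + (1.78)² + (0.90)² + (-0.74)² = 8.5661.
Posterior: Inv-Gamma(9.9 + 4/2, 5.7 + 8.5661/2) = Inv-Gamma(11.90, 9.98305).
E[σ²|data] = β/(α−1) = 9.98305/10.90 = 0.9159.

0.9159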